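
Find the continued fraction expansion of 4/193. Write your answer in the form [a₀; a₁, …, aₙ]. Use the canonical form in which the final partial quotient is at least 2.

[0; 48, 4]

⌊4/193⌋ = 0, remainder 4
⌊193/4⌋ = 48, remainder 1
⌊4/1⌋ = 4, remainder 0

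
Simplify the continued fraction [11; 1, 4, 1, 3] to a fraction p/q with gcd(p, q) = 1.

272/23

Start with 3.
1 + 1/(3/1) = 1 + 1/3 = 4/3
4 + 1/(4/3) = 4 + 3/4 = 19/4
1 + 1/(19/4) = 1 + 4/19 = 23/19
11 + 1/(23/19) = 11 + 19/23 = 272/23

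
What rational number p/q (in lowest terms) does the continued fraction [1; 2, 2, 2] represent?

a_0 = 1: 1/1
a_1 = 2: 3/2
a_2 = 2: 7/5
a_3 = 2: 17/12

17/12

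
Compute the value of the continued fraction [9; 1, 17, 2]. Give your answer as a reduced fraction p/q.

Use the convergent recurrence hₖ = aₖ·hₖ₋₁ + hₖ₋₂ (and likewise for the denominators kₖ):
a_0 = 9: 9/1
a_1 = 1: 10/1
a_2 = 17: 179/18
a_3 = 2: 368/37

368/37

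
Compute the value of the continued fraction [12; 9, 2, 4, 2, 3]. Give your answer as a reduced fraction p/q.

Compute successive convergents:
a_0 = 12: 12/1
a_1 = 9: 109/9
a_2 = 2: 230/19
a_3 = 4: 1029/85
a_4 = 2: 2288/189
a_5 = 3: 7893/652

7893/652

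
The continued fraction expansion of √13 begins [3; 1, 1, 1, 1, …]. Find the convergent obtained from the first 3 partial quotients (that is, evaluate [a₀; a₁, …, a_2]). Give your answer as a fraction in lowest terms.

7/2

Start with 1.
1 + 1/(1/1) = 1 + 1/1 = 2/1
3 + 1/(2/1) = 3 + 1/2 = 7/2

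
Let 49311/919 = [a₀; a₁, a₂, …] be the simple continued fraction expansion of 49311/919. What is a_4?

Repeatedly divide and take the remainder:
49311 ÷ 919 → quotient 53, remainder 604
919 ÷ 604 → quotient 1, remainder 315
604 ÷ 315 → quotient 1, remainder 289
315 ÷ 289 → quotient 1, remainder 26
289 ÷ 26 → quotient 11, remainder 3

11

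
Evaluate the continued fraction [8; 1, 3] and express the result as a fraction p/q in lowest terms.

a_0 = 8: 8/1
a_1 = 1: 9/1
a_2 = 3: 35/4

35/4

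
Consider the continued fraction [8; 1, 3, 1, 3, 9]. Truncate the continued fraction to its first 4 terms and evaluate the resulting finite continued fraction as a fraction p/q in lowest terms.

44/5

Start with 1.
3 + 1/(1/1) = 3 + 1/1 = 4/1
1 + 1/(4/1) = 1 + 1/4 = 5/4
8 + 1/(5/4) = 8 + 4/5 = 44/5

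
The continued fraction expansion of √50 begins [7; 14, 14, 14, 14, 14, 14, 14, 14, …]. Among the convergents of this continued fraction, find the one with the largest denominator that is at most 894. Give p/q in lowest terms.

1393/197

a_0 = 7: 7/1  (≤ bound)
a_1 = 14: 99/14  (≤ bound)
a_2 = 14: 1393/197  (≤ bound)
a_3 = 14: 19601/2772  (> 894, stop)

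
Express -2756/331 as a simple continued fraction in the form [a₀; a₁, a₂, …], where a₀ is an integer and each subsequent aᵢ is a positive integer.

[-9; 1, 2, 15, 2, 3]

-2756 ÷ 331 → quotient -9, remainder 223
331 ÷ 223 → quotient 1, remainder 108
223 ÷ 108 → quotient 2, remainder 7
108 ÷ 7 → quotient 15, remainder 3
7 ÷ 3 → quotient 2, remainder 1
3 ÷ 1 → quotient 3, remainder 0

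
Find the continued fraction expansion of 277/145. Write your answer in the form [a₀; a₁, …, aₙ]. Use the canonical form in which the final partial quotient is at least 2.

[1; 1, 10, 6, 2]

277 = 1·145 + 132, so a_0 = 1
145 = 1·132 + 13, so a_1 = 1
132 = 10·13 + 2, so a_2 = 10
13 = 6·2 + 1, so a_3 = 6
2 = 2·1 + 0, so a_4 = 2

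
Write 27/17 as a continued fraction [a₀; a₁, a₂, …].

[1; 1, 1, 2, 3]

27 = 1·17 + 10, so a_0 = 1
17 = 1·10 + 7, so a_1 = 1
10 = 1·7 + 3, so a_2 = 1
7 = 2·3 + 1, so a_3 = 2
3 = 3·1 + 0, so a_4 = 3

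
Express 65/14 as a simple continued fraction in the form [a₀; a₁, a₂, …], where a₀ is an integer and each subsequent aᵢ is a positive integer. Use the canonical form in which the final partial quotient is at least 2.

⌊65/14⌋ = 4, remainder 9
⌊14/9⌋ = 1, remainder 5
⌊9/5⌋ = 1, remainder 4
⌊5/4⌋ = 1, remainder 1
⌊4/1⌋ = 4, remainder 0

[4; 1, 1, 1, 4]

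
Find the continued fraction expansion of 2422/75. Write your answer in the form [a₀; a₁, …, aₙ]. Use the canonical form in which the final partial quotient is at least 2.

[32; 3, 2, 2, 4]

⌊2422/75⌋ = 32, remainder 22
⌊75/22⌋ = 3, remainder 9
⌊22/9⌋ = 2, remainder 4
⌊9/4⌋ = 2, remainder 1
⌊4/1⌋ = 4, remainder 0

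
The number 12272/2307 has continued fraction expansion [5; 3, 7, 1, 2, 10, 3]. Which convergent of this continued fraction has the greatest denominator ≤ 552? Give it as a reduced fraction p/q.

383/72

a_0 = 5: 5/1  (≤ bound)
a_1 = 3: 16/3  (≤ bound)
a_2 = 7: 117/22  (≤ bound)
a_3 = 1: 133/25  (≤ bound)
a_4 = 2: 383/72  (≤ bound)
a_5 = 10: 3963/745  (> 552, stop)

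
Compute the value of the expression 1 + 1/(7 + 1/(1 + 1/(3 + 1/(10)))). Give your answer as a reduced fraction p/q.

359/318

Work from the innermost term outward:
Start with 10.
3 + 1/(10/1) = 3 + 1/10 = 31/10
1 + 1/(31/10) = 1 + 10/31 = 41/31
7 + 1/(41/31) = 7 + 31/41 = 318/41
1 + 1/(318/41) = 1 + 41/318 = 359/318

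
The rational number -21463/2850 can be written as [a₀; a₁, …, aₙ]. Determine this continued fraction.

[-8; 2, 7, 1, 1, 2, 11, 3]

-21463 = -8·2850 + 1337, so a_0 = -8
2850 = 2·1337 + 176, so a_1 = 2
1337 = 7·176 + 105, so a_2 = 7
176 = 1·105 + 71, so a_3 = 1
105 = 1·71 + 34, so a_4 = 1
71 = 2·34 + 3, so a_5 = 2
34 = 11·3 + 1, so a_6 = 11
3 = 3·1 + 0, so a_7 = 3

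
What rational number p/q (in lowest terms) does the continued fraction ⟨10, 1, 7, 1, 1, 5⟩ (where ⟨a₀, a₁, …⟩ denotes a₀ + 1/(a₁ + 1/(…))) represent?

Start with 5.
1 + 1/(5/1) = 1 + 1/5 = 6/5
1 + 1/(6/5) = 1 + 5/6 = 11/6
7 + 1/(11/6) = 7 + 6/11 = 83/11
1 + 1/(83/11) = 1 + 11/83 = 94/83
10 + 1/(94/83) = 10 + 83/94 = 1023/94

1023/94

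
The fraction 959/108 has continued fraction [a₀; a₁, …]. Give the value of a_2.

7

959 = 8·108 + 95, so a_0 = 8
108 = 1·95 + 13, so a_1 = 1
95 = 7·13 + 4, so a_2 = 7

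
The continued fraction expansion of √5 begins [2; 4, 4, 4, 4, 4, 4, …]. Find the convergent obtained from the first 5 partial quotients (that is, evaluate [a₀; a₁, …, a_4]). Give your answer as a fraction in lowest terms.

Compute successive convergents:
a_0 = 2: 2/1
a_1 = 4: 9/4
a_2 = 4: 38/17
a_3 = 4: 161/72
a_4 = 4: 682/305

682/305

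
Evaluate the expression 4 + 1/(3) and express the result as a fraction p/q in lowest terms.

Use the convergent recurrence hₖ = aₖ·hₖ₋₁ + hₖ₋₂ (and likewise for the denominators kₖ):
a_0 = 4: 4/1
a_1 = 3: 13/3

13/3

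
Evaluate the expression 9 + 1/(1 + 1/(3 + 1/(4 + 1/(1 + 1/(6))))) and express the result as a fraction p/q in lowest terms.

Compute successive convergents:
a_0 = 9: 9/1
a_1 = 1: 10/1
a_2 = 3: 39/4
a_3 = 4: 166/17
a_4 = 1: 205/21
a_5 = 6: 1396/143

1396/143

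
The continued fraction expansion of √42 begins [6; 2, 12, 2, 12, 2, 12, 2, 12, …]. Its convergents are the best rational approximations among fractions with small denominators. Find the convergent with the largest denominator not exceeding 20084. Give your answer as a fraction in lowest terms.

a_0 = 6: 6/1  (≤ bound)
a_1 = 2: 13/2  (≤ bound)
a_2 = 12: 162/25  (≤ bound)
a_3 = 2: 337/52  (≤ bound)
a_4 = 12: 4206/649  (≤ bound)
a_5 = 2: 8749/1350  (≤ bound)
a_6 = 12: 109194/16849  (≤ bound)
a_7 = 2: 227137/35048  (> 20084, stop)

109194/16849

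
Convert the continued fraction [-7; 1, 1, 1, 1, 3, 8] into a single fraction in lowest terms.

-952/149

Start with 8.
3 + 1/(8/1) = 3 + 1/8 = 25/8
1 + 1/(25/8) = 1 + 8/25 = 33/25
1 + 1/(33/25) = 1 + 25/33 = 58/33
1 + 1/(58/33) = 1 + 33/58 = 91/58
1 + 1/(91/58) = 1 + 58/91 = 149/91
-7 + 1/(149/91) = -7 + 91/149 = -952/149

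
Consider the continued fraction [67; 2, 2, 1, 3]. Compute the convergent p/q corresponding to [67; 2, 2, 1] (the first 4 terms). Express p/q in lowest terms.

472/7

a_0 = 67: 67/1
a_1 = 2: 135/2
a_2 = 2: 337/5
a_3 = 1: 472/7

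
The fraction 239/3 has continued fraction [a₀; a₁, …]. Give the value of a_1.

1

⌊239/3⌋ = 79, remainder 2
⌊3/2⌋ = 1, remainder 1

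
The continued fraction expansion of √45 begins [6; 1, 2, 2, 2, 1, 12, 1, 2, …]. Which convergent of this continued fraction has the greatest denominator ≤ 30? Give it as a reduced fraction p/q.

List convergents until the denominator exceeds the bound:
a_0 = 6: 6/1  (≤ bound)
a_1 = 1: 7/1  (≤ bound)
a_2 = 2: 20/3  (≤ bound)
a_3 = 2: 47/7  (≤ bound)
a_4 = 2: 114/17  (≤ bound)
a_5 = 1: 161/24  (≤ bound)
a_6 = 12: 2046/305  (> 30, stop)

161/24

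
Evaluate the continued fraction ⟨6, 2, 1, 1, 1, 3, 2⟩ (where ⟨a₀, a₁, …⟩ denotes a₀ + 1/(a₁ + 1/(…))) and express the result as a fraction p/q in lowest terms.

421/66

Build up convergents one term at a time:
a_0 = 6: 6/1
a_1 = 2: 13/2
a_2 = 1: 19/3
a_3 = 1: 32/5
a_4 = 1: 51/8
a_5 = 3: 185/29
a_6 = 2: 421/66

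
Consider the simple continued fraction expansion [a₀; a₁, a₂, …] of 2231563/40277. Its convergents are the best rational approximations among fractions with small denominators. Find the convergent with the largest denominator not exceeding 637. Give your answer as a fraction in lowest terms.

a_0 = 55: 55/1  (≤ bound)
a_1 = 2: 111/2  (≤ bound)
a_2 = 2: 277/5  (≤ bound)
a_3 = 7: 2050/37  (≤ bound)
a_4 = 57: 117127/2114  (> 637, stop)

2050/37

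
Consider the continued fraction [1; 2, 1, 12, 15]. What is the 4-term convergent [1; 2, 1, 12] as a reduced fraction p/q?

51/38

Start with 12.
1 + 1/(12/1) = 1 + 1/12 = 13/12
2 + 1/(13/12) = 2 + 12/13 = 38/13
1 + 1/(38/13) = 1 + 13/38 = 51/38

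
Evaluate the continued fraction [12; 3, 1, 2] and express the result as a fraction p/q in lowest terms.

Start with 2.
1 + 1/(2/1) = 1 + 1/2 = 3/2
3 + 1/(3/2) = 3 + 2/3 = 11/3
12 + 1/(11/3) = 12 + 3/11 = 135/11

135/11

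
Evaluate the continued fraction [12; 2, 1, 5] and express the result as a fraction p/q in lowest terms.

Collapse the nested fraction from the inside out:
Start with 5.
1 + 1/(5/1) = 1 + 1/5 = 6/5
2 + 1/(6/5) = 2 + 5/6 = 17/6
12 + 1/(17/6) = 12 + 6/17 = 210/17

210/17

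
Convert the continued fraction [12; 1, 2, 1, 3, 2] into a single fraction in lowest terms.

Build up convergents one term at a time:
a_0 = 12: 12/1
a_1 = 1: 13/1
a_2 = 2: 38/3
a_3 = 1: 51/4
a_4 = 3: 191/15
a_5 = 2: 433/34

433/34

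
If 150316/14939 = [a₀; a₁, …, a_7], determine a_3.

Apply division with remainder until the remainder is 0:
⌊150316/14939⌋ = 10, remainder 926
⌊14939/926⌋ = 16, remainder 123
⌊926/123⌋ = 7, remainder 65
⌊123/65⌋ = 1, remainder 58

1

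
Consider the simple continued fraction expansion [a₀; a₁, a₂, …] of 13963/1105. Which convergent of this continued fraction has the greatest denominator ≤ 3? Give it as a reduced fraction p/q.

List convergents until the denominator exceeds the bound:
a_0 = 12: 12/1  (≤ bound)
a_1 = 1: 13/1  (≤ bound)
a_2 = 1: 25/2  (≤ bound)
a_3 = 1: 38/3  (≤ bound)
a_4 = 2: 101/8  (> 3, stop)

38/3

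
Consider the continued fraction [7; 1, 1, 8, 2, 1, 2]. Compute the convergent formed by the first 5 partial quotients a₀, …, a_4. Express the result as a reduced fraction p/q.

Build up convergents one term at a time:
a_0 = 7: 7/1
a_1 = 1: 8/1
a_2 = 1: 15/2
a_3 = 8: 128/17
a_4 = 2: 271/36

271/36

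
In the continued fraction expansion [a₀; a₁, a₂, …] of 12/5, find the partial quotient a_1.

12 ÷ 5 → quotient 2, remainder 2
5 ÷ 2 → quotient 2, remainder 1

2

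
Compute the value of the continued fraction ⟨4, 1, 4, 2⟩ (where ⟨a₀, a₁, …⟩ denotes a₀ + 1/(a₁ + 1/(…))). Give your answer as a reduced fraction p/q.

53/11

Start with 2.
4 + 1/(2/1) = 4 + 1/2 = 9/2
1 + 1/(9/2) = 1 + 2/9 = 11/9
4 + 1/(11/9) = 4 + 9/11 = 53/11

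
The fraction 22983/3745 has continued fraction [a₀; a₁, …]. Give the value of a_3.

⌊22983/3745⌋ = 6, remainder 513
⌊3745/513⌋ = 7, remainder 154
⌊513/154⌋ = 3, remainder 51
⌊154/51⌋ = 3, remainder 1

3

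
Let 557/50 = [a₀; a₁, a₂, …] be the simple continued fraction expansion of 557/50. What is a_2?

7

Run the Euclidean algorithm, recording each quotient:
557 ÷ 50 → quotient 11, remainder 7
50 ÷ 7 → quotient 7, remainder 1
7 ÷ 1 → quotient 7, remainder 0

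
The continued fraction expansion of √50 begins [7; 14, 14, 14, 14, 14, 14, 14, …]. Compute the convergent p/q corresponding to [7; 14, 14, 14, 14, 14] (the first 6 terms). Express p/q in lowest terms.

3880899/548842

Start with 14.
14 + 1/(14/1) = 14 + 1/14 = 197/14
14 + 1/(197/14) = 14 + 14/197 = 2772/197
14 + 1/(2772/197) = 14 + 197/2772 = 39005/2772
14 + 1/(39005/2772) = 14 + 2772/39005 = 548842/39005
7 + 1/(548842/39005) = 7 + 39005/548842 = 3880899/548842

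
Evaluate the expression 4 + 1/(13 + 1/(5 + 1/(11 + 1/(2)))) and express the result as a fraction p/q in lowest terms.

Start with 2.
11 + 1/(2/1) = 11 + 1/2 = 23/2
5 + 1/(23/2) = 5 + 2/23 = 117/23
13 + 1/(117/23) = 13 + 23/117 = 1544/117
4 + 1/(1544/117) = 4 + 117/1544 = 6293/1544

6293/1544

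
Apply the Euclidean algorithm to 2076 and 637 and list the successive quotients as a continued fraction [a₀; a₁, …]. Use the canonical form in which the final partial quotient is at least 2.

2076 ÷ 637 → quotient 3, remainder 165
637 ÷ 165 → quotient 3, remainder 142
165 ÷ 142 → quotient 1, remainder 23
142 ÷ 23 → quotient 6, remainder 4
23 ÷ 4 → quotient 5, remainder 3
4 ÷ 3 → quotient 1, remainder 1
3 ÷ 1 → quotient 3, remainder 0

[3; 3, 1, 6, 5, 1, 3]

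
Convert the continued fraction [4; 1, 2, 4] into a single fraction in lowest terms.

61/13

Start with 4.
2 + 1/(4/1) = 2 + 1/4 = 9/4
1 + 1/(9/4) = 1 + 4/9 = 13/9
4 + 1/(13/9) = 4 + 9/13 = 61/13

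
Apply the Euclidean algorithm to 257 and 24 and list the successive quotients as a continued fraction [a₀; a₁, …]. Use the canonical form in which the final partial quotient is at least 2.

[10; 1, 2, 2, 3]

257 = 10·24 + 17, so a_0 = 10
24 = 1·17 + 7, so a_1 = 1
17 = 2·7 + 3, so a_2 = 2
7 = 2·3 + 1, so a_3 = 2
3 = 3·1 + 0, so a_4 = 3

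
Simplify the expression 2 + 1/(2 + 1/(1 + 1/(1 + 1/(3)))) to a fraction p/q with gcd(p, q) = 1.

43/18

a_0 = 2: 2/1
a_1 = 2: 5/2
a_2 = 1: 7/3
a_3 = 1: 12/5
a_4 = 3: 43/18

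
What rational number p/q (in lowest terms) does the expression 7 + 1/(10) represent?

Collapse the nested fraction from the inside out:
Start with 10.
7 + 1/(10/1) = 7 + 1/10 = 71/10

71/10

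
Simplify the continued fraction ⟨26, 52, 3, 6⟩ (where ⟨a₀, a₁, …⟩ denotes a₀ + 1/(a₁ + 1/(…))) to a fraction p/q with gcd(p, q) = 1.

a_0 = 26: 26/1
a_1 = 52: 1353/52
a_2 = 3: 4085/157
a_3 = 6: 25863/994

25863/994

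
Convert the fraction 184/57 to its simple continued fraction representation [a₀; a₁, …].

[3; 4, 2, 1, 1, 2]

⌊184/57⌋ = 3, remainder 13
⌊57/13⌋ = 4, remainder 5
⌊13/5⌋ = 2, remainder 3
⌊5/3⌋ = 1, remainder 2
⌊3/2⌋ = 1, remainder 1
⌊2/1⌋ = 2, remainder 0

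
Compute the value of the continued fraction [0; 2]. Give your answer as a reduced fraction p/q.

Build up convergents one term at a time:
a_0 = 0: 0/1
a_1 = 2: 1/2

1/2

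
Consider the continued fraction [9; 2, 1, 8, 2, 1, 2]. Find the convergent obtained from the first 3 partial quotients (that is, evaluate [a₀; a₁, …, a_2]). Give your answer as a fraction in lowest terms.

Compute successive convergents:
a_0 = 9: 9/1
a_1 = 2: 19/2
a_2 = 1: 28/3

28/3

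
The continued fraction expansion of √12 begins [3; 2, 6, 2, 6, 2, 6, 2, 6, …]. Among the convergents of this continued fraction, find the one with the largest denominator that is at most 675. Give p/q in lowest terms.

List convergents until the denominator exceeds the bound:
a_0 = 3: 3/1  (≤ bound)
a_1 = 2: 7/2  (≤ bound)
a_2 = 6: 45/13  (≤ bound)
a_3 = 2: 97/28  (≤ bound)
a_4 = 6: 627/181  (≤ bound)
a_5 = 2: 1351/390  (≤ bound)
a_6 = 6: 8733/2521  (> 675, stop)

1351/390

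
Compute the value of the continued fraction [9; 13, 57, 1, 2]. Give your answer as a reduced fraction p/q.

Build up convergents one term at a time:
a_0 = 9: 9/1
a_1 = 13: 118/13
a_2 = 57: 6735/742
a_3 = 1: 6853/755
a_4 = 2: 20441/2252

20441/2252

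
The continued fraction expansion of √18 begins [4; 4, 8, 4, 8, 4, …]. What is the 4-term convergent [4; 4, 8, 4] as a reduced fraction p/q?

Start with 4.
8 + 1/(4/1) = 8 + 1/4 = 33/4
4 + 1/(33/4) = 4 + 4/33 = 136/33
4 + 1/(136/33) = 4 + 33/136 = 577/136

577/136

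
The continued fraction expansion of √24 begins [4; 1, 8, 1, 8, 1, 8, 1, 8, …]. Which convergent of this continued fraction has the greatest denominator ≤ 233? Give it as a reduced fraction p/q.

485/99

a_0 = 4: 4/1  (≤ bound)
a_1 = 1: 5/1  (≤ bound)
a_2 = 8: 44/9  (≤ bound)
a_3 = 1: 49/10  (≤ bound)
a_4 = 8: 436/89  (≤ bound)
a_5 = 1: 485/99  (≤ bound)
a_6 = 8: 4316/881  (> 233, stop)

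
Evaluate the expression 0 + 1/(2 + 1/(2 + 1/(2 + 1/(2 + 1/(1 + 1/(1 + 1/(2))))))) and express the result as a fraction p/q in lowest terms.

Start with 2.
1 + 1/(2/1) = 1 + 1/2 = 3/2
1 + 1/(3/2) = 1 + 2/3 = 5/3
2 + 1/(5/3) = 2 + 3/5 = 13/5
2 + 1/(13/5) = 2 + 5/13 = 31/13
2 + 1/(31/13) = 2 + 13/31 = 75/31
2 + 1/(75/31) = 2 + 31/75 = 181/75
0 + 1/(181/75) = 0 + 75/181 = 75/181

75/181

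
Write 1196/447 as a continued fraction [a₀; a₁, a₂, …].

Apply division with remainder until the remainder is 0:
1196 = 2·447 + 302, so a_0 = 2
447 = 1·302 + 145, so a_1 = 1
302 = 2·145 + 12, so a_2 = 2
145 = 12·12 + 1, so a_3 = 12
12 = 12·1 + 0, so a_4 = 12

[2; 1, 2, 12, 12]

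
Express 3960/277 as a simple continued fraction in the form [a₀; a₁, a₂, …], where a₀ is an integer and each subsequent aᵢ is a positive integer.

[14; 3, 2, 1, 1, 1, 4, 2]

⌊3960/277⌋ = 14, remainder 82
⌊277/82⌋ = 3, remainder 31
⌊82/31⌋ = 2, remainder 20
⌊31/20⌋ = 1, remainder 11
⌊20/11⌋ = 1, remainder 9
⌊11/9⌋ = 1, remainder 2
⌊9/2⌋ = 4, remainder 1
⌊2/1⌋ = 2, remainder 0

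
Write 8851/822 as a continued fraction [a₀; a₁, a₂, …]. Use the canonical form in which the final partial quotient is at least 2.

Apply division with remainder until the remainder is 0:
8851 ÷ 822 → quotient 10, remainder 631
822 ÷ 631 → quotient 1, remainder 191
631 ÷ 191 → quotient 3, remainder 58
191 ÷ 58 → quotient 3, remainder 17
58 ÷ 17 → quotient 3, remainder 7
17 ÷ 7 → quotient 2, remainder 3
7 ÷ 3 → quotient 2, remainder 1
3 ÷ 1 → quotient 3, remainder 0

[10; 1, 3, 3, 3, 2, 2, 3]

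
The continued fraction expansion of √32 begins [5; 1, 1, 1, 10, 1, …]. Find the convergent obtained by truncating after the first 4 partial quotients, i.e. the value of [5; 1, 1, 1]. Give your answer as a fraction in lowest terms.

a_0 = 5: 5/1
a_1 = 1: 6/1
a_2 = 1: 11/2
a_3 = 1: 17/3

17/3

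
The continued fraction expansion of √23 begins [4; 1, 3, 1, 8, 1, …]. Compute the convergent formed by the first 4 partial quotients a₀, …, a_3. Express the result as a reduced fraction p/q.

24/5

Collapse the nested fraction from the inside out:
Start with 1.
3 + 1/(1/1) = 3 + 1/1 = 4/1
1 + 1/(4/1) = 1 + 1/4 = 5/4
4 + 1/(5/4) = 4 + 4/5 = 24/5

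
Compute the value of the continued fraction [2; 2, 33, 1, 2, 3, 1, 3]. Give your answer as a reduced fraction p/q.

a_0 = 2: 2/1
a_1 = 2: 5/2
a_2 = 33: 167/67
a_3 = 1: 172/69
a_4 = 2: 511/205
a_5 = 3: 1705/684
a_6 = 1: 2216/889
a_7 = 3: 8353/3351

8353/3351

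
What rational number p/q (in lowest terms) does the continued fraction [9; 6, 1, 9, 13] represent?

8267/904

a_0 = 9: 9/1
a_1 = 6: 55/6
a_2 = 1: 64/7
a_3 = 9: 631/69
a_4 = 13: 8267/904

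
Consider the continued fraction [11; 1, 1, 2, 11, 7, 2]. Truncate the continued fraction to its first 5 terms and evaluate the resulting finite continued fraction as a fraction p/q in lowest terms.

Build up convergents one term at a time:
a_0 = 11: 11/1
a_1 = 1: 12/1
a_2 = 1: 23/2
a_3 = 2: 58/5
a_4 = 11: 661/57

661/57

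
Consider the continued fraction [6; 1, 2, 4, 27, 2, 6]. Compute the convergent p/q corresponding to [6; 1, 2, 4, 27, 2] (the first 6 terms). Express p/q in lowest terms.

4825/721

Work from the innermost term outward:
Start with 2.
27 + 1/(2/1) = 27 + 1/2 = 55/2
4 + 1/(55/2) = 4 + 2/55 = 222/55
2 + 1/(222/55) = 2 + 55/222 = 499/222
1 + 1/(499/222) = 1 + 222/499 = 721/499
6 + 1/(721/499) = 6 + 499/721 = 4825/721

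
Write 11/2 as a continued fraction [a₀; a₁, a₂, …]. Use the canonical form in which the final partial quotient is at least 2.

11 ÷ 2 → quotient 5, remainder 1
2 ÷ 1 → quotient 2, remainder 0

[5; 2]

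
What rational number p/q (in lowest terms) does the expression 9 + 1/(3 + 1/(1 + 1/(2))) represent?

102/11

Collapse the nested fraction from the inside out:
Start with 2.
1 + 1/(2/1) = 1 + 1/2 = 3/2
3 + 1/(3/2) = 3 + 2/3 = 11/3
9 + 1/(11/3) = 9 + 3/11 = 102/11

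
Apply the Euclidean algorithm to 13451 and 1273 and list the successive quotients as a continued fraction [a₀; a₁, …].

[10; 1, 1, 3, 3, 1, 3, 11]

⌊13451/1273⌋ = 10, remainder 721
⌊1273/721⌋ = 1, remainder 552
⌊721/552⌋ = 1, remainder 169
⌊552/169⌋ = 3, remainder 45
⌊169/45⌋ = 3, remainder 34
⌊45/34⌋ = 1, remainder 11
⌊34/11⌋ = 3, remainder 1
⌊11/1⌋ = 11, remainder 0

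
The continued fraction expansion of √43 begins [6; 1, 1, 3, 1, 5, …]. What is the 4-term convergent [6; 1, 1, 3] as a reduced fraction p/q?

46/7

Use the convergent recurrence hₖ = aₖ·hₖ₋₁ + hₖ₋₂ (and likewise for the denominators kₖ):
a_0 = 6: 6/1
a_1 = 1: 7/1
a_2 = 1: 13/2
a_3 = 3: 46/7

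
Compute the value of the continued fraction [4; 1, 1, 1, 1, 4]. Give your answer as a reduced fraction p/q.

106/23

Start with 4.
1 + 1/(4/1) = 1 + 1/4 = 5/4
1 + 1/(5/4) = 1 + 4/5 = 9/5
1 + 1/(9/5) = 1 + 5/9 = 14/9
1 + 1/(14/9) = 1 + 9/14 = 23/14
4 + 1/(23/14) = 4 + 14/23 = 106/23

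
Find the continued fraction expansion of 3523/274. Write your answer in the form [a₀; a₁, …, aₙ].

Apply division with remainder until the remainder is 0:
3523 ÷ 274 → quotient 12, remainder 235
274 ÷ 235 → quotient 1, remainder 39
235 ÷ 39 → quotient 6, remainder 1
39 ÷ 1 → quotient 39, remainder 0

[12; 1, 6, 39]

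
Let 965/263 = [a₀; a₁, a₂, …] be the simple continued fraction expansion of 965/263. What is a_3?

Repeatedly divide and take the remainder:
965 ÷ 263 → quotient 3, remainder 176
263 ÷ 176 → quotient 1, remainder 87
176 ÷ 87 → quotient 2, remainder 2
87 ÷ 2 → quotient 43, remainder 1

43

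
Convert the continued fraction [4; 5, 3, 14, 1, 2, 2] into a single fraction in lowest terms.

7048/1683

a_0 = 4: 4/1
a_1 = 5: 21/5
a_2 = 3: 67/16
a_3 = 14: 959/229
a_4 = 1: 1026/245
a_5 = 2: 3011/719
a_6 = 2: 7048/1683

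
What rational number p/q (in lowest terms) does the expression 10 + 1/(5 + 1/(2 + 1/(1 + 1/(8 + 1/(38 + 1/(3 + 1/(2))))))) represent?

380629/37364

Compute successive convergents:
a_0 = 10: 10/1
a_1 = 5: 51/5
a_2 = 2: 112/11
a_3 = 1: 163/16
a_4 = 8: 1416/139
a_5 = 38: 53971/5298
a_6 = 3: 163329/16033
a_7 = 2: 380629/37364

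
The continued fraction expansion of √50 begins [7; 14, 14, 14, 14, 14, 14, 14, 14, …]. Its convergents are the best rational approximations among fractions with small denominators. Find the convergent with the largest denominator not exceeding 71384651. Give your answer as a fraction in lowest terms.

a_0 = 7: 7/1  (≤ bound)
a_1 = 14: 99/14  (≤ bound)
a_2 = 14: 1393/197  (≤ bound)
a_3 = 14: 19601/2772  (≤ bound)
a_4 = 14: 275807/39005  (≤ bound)
a_5 = 14: 3880899/548842  (≤ bound)
a_6 = 14: 54608393/7722793  (≤ bound)
a_7 = 14: 768398401/108667944  (> 71384651, stop)

54608393/7722793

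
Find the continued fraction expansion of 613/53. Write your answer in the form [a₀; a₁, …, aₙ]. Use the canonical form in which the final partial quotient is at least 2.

613 ÷ 53 → quotient 11, remainder 30
53 ÷ 30 → quotient 1, remainder 23
30 ÷ 23 → quotient 1, remainder 7
23 ÷ 7 → quotient 3, remainder 2
7 ÷ 2 → quotient 3, remainder 1
2 ÷ 1 → quotient 2, remainder 0

[11; 1, 1, 3, 3, 2]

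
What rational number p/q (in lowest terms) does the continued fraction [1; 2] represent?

3/2

Start with 2.
1 + 1/(2/1) = 1 + 1/2 = 3/2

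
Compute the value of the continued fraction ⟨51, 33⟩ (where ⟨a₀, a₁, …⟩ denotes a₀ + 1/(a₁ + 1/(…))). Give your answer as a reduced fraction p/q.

Build up convergents one term at a time:
a_0 = 51: 51/1
a_1 = 33: 1684/33

1684/33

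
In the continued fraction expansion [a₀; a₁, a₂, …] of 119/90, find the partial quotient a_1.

3

⌊119/90⌋ = 1, remainder 29
⌊90/29⌋ = 3, remainder 3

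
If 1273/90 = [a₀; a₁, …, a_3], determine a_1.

Run the Euclidean algorithm, recording each quotient:
1273 = 14·90 + 13, so a_0 = 14
90 = 6·13 + 12, so a_1 = 6

6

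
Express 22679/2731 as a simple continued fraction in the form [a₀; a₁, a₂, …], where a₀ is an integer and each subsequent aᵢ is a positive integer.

[8; 3, 3, 2, 29, 4]

Run the Euclidean algorithm, recording each quotient:
22679 ÷ 2731 → quotient 8, remainder 831
2731 ÷ 831 → quotient 3, remainder 238
831 ÷ 238 → quotient 3, remainder 117
238 ÷ 117 → quotient 2, remainder 4
117 ÷ 4 → quotient 29, remainder 1
4 ÷ 1 → quotient 4, remainder 0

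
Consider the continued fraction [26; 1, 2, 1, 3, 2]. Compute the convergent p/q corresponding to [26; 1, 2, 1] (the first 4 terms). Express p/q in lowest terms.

Collapse the nested fraction from the inside out:
Start with 1.
2 + 1/(1/1) = 2 + 1/1 = 3/1
1 + 1/(3/1) = 1 + 1/3 = 4/3
26 + 1/(4/3) = 26 + 3/4 = 107/4

107/4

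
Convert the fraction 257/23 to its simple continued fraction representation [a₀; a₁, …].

[11; 5, 1, 3]

257 ÷ 23 → quotient 11, remainder 4
23 ÷ 4 → quotient 5, remainder 3
4 ÷ 3 → quotient 1, remainder 1
3 ÷ 1 → quotient 3, remainder 0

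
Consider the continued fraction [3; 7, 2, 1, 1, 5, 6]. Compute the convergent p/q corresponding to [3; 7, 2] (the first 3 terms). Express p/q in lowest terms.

Start with 2.
7 + 1/(2/1) = 7 + 1/2 = 15/2
3 + 1/(15/2) = 3 + 2/15 = 47/15

47/15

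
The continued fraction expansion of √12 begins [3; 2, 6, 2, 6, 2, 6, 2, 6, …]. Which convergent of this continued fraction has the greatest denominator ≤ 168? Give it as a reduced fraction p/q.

a_0 = 3: 3/1  (≤ bound)
a_1 = 2: 7/2  (≤ bound)
a_2 = 6: 45/13  (≤ bound)
a_3 = 2: 97/28  (≤ bound)
a_4 = 6: 627/181  (> 168, stop)

97/28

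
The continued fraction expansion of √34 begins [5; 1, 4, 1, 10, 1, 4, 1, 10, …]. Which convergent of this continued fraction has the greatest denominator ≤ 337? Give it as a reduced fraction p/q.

a_0 = 5: 5/1  (≤ bound)
a_1 = 1: 6/1  (≤ bound)
a_2 = 4: 29/5  (≤ bound)
a_3 = 1: 35/6  (≤ bound)
a_4 = 10: 379/65  (≤ bound)
a_5 = 1: 414/71  (≤ bound)
a_6 = 4: 2035/349  (> 337, stop)

414/71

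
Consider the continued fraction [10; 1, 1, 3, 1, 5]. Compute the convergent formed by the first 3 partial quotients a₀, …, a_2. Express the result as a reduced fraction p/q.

a_0 = 10: 10/1
a_1 = 1: 11/1
a_2 = 1: 21/2

21/2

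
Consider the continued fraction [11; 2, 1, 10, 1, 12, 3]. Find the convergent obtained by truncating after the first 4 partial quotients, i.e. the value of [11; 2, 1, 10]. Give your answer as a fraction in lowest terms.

Compute successive convergents:
a_0 = 11: 11/1
a_1 = 2: 23/2
a_2 = 1: 34/3
a_3 = 10: 363/32

363/32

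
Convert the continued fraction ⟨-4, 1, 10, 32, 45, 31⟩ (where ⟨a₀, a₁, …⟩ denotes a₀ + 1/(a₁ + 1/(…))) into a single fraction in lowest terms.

-1524090/493129

Start with 31.
45 + 1/(31/1) = 45 + 1/31 = 1396/31
32 + 1/(1396/31) = 32 + 31/1396 = 44703/1396
10 + 1/(44703/1396) = 10 + 1396/44703 = 448426/44703
1 + 1/(448426/44703) = 1 + 44703/448426 = 493129/448426
-4 + 1/(493129/448426) = -4 + 448426/493129 = -1524090/493129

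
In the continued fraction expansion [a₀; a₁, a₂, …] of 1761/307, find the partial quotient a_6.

3

1761 ÷ 307 → quotient 5, remainder 226
307 ÷ 226 → quotient 1, remainder 81
226 ÷ 81 → quotient 2, remainder 64
81 ÷ 64 → quotient 1, remainder 17
64 ÷ 17 → quotient 3, remainder 13
17 ÷ 13 → quotient 1, remainder 4
13 ÷ 4 → quotient 3, remainder 1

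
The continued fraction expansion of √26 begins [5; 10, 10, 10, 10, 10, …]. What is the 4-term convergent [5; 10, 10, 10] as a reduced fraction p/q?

5201/1020

Starting at the tail and folding back:
Start with 10.
10 + 1/(10/1) = 10 + 1/10 = 101/10
10 + 1/(101/10) = 10 + 10/101 = 1020/101
5 + 1/(1020/101) = 5 + 101/1020 = 5201/1020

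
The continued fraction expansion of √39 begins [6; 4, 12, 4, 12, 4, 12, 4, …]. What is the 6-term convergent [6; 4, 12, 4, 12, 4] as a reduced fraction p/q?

62425/9996

Start with 4.
12 + 1/(4/1) = 12 + 1/4 = 49/4
4 + 1/(49/4) = 4 + 4/49 = 200/49
12 + 1/(200/49) = 12 + 49/200 = 2449/200
4 + 1/(2449/200) = 4 + 200/2449 = 9996/2449
6 + 1/(9996/2449) = 6 + 2449/9996 = 62425/9996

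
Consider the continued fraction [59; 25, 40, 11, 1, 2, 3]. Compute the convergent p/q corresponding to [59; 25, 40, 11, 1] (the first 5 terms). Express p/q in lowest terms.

Collapse the nested fraction from the inside out:
Start with 1.
11 + 1/(1/1) = 11 + 1/1 = 12/1
40 + 1/(12/1) = 40 + 1/12 = 481/12
25 + 1/(481/12) = 25 + 12/481 = 12037/481
59 + 1/(12037/481) = 59 + 481/12037 = 710664/12037

710664/12037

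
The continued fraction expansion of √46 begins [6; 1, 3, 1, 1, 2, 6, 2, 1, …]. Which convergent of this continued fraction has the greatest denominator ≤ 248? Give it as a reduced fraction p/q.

List convergents until the denominator exceeds the bound:
a_0 = 6: 6/1  (≤ bound)
a_1 = 1: 7/1  (≤ bound)
a_2 = 3: 27/4  (≤ bound)
a_3 = 1: 34/5  (≤ bound)
a_4 = 1: 61/9  (≤ bound)
a_5 = 2: 156/23  (≤ bound)
a_6 = 6: 997/147  (≤ bound)
a_7 = 2: 2150/317  (> 248, stop)

997/147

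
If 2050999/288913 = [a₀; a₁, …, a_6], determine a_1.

2050999 ÷ 288913 → quotient 7, remainder 28608
288913 ÷ 28608 → quotient 10, remainder 2833

10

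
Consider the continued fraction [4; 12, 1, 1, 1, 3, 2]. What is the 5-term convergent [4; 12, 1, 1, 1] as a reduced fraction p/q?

a_0 = 4: 4/1
a_1 = 12: 49/12
a_2 = 1: 53/13
a_3 = 1: 102/25
a_4 = 1: 155/38

155/38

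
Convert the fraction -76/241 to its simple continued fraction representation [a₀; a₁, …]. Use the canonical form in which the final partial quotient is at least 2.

[-1; 1, 2, 5, 1, 5, 2]

⌊-76/241⌋ = -1, remainder 165
⌊241/165⌋ = 1, remainder 76
⌊165/76⌋ = 2, remainder 13
⌊76/13⌋ = 5, remainder 11
⌊13/11⌋ = 1, remainder 2
⌊11/2⌋ = 5, remainder 1
⌊2/1⌋ = 2, remainder 0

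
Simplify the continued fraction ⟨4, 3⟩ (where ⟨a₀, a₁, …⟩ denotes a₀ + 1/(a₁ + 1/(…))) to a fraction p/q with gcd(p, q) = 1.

Use the convergent recurrence hₖ = aₖ·hₖ₋₁ + hₖ₋₂ (and likewise for the denominators kₖ):
a_0 = 4: 4/1
a_1 = 3: 13/3

13/3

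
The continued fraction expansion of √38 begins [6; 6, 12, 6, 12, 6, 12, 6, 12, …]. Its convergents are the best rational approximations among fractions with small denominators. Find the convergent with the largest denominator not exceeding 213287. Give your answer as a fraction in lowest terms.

202501/32850

List convergents until the denominator exceeds the bound:
a_0 = 6: 6/1  (≤ bound)
a_1 = 6: 37/6  (≤ bound)
a_2 = 12: 450/73  (≤ bound)
a_3 = 6: 2737/444  (≤ bound)
a_4 = 12: 33294/5401  (≤ bound)
a_5 = 6: 202501/32850  (≤ bound)
a_6 = 12: 2463306/399601  (> 213287, stop)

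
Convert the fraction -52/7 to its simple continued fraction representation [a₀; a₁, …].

[-8; 1, 1, 3]

Apply division with remainder until the remainder is 0:
-52 = -8·7 + 4, so a_0 = -8
7 = 1·4 + 3, so a_1 = 1
4 = 1·3 + 1, so a_2 = 1
3 = 3·1 + 0, so a_3 = 3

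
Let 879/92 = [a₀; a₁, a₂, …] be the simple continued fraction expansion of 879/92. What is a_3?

4

Repeatedly divide and take the remainder:
879 = 9·92 + 51, so a_0 = 9
92 = 1·51 + 41, so a_1 = 1
51 = 1·41 + 10, so a_2 = 1
41 = 4·10 + 1, so a_3 = 4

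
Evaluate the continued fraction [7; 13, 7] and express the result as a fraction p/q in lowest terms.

651/92

Collapse the nested fraction from the inside out:
Start with 7.
13 + 1/(7/1) = 13 + 1/7 = 92/7
7 + 1/(92/7) = 7 + 7/92 = 651/92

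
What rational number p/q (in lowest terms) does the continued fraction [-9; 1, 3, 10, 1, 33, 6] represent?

Starting at the tail and folding back:
Start with 6.
33 + 1/(6/1) = 33 + 1/6 = 199/6
1 + 1/(199/6) = 1 + 6/199 = 205/199
10 + 1/(205/199) = 10 + 199/205 = 2249/205
3 + 1/(2249/205) = 3 + 205/2249 = 6952/2249
1 + 1/(6952/2249) = 1 + 2249/6952 = 9201/6952
-9 + 1/(9201/6952) = -9 + 6952/9201 = -75857/9201

-75857/9201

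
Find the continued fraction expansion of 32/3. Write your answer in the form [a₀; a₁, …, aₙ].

[10; 1, 2]

Apply division with remainder until the remainder is 0:
32 = 10·3 + 2, so a_0 = 10
3 = 1·2 + 1, so a_1 = 1
2 = 2·1 + 0, so a_2 = 2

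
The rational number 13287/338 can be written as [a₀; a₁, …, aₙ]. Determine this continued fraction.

[39; 3, 4, 1, 1, 3, 3]

Apply division with remainder until the remainder is 0:
⌊13287/338⌋ = 39, remainder 105
⌊338/105⌋ = 3, remainder 23
⌊105/23⌋ = 4, remainder 13
⌊23/13⌋ = 1, remainder 10
⌊13/10⌋ = 1, remainder 3
⌊10/3⌋ = 3, remainder 1
⌊3/1⌋ = 3, remainder 0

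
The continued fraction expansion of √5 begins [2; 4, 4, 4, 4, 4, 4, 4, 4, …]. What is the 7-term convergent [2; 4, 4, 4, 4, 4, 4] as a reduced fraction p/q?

Build up convergents one term at a time:
a_0 = 2: 2/1
a_1 = 4: 9/4
a_2 = 4: 38/17
a_3 = 4: 161/72
a_4 = 4: 682/305
a_5 = 4: 2889/1292
a_6 = 4: 12238/5473

12238/5473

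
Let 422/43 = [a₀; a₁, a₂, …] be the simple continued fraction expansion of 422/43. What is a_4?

Repeatedly divide and take the remainder:
⌊422/43⌋ = 9, remainder 35
⌊43/35⌋ = 1, remainder 8
⌊35/8⌋ = 4, remainder 3
⌊8/3⌋ = 2, remainder 2
⌊3/2⌋ = 1, remainder 1

1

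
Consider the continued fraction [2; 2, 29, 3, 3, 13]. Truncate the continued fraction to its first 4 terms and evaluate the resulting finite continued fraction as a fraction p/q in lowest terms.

Compute successive convergents:
a_0 = 2: 2/1
a_1 = 2: 5/2
a_2 = 29: 147/59
a_3 = 3: 446/179

446/179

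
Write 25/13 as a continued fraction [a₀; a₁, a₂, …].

25 ÷ 13 → quotient 1, remainder 12
13 ÷ 12 → quotient 1, remainder 1
12 ÷ 1 → quotient 12, remainder 0

[1; 1, 12]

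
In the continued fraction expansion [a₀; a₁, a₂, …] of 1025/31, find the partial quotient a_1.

15

Repeatedly divide and take the remainder:
⌊1025/31⌋ = 33, remainder 2
⌊31/2⌋ = 15, remainder 1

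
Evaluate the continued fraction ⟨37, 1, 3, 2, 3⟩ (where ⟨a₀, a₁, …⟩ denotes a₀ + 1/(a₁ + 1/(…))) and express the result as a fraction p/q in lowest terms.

1171/31

Work from the innermost term outward:
Start with 3.
2 + 1/(3/1) = 2 + 1/3 = 7/3
3 + 1/(7/3) = 3 + 3/7 = 24/7
1 + 1/(24/7) = 1 + 7/24 = 31/24
37 + 1/(31/24) = 37 + 24/31 = 1171/31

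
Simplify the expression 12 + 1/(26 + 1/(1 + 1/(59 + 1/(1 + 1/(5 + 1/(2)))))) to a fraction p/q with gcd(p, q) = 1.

a_0 = 12: 12/1
a_1 = 26: 313/26
a_2 = 1: 325/27
a_3 = 59: 19488/1619
a_4 = 1: 19813/1646
a_5 = 5: 118553/9849
a_6 = 2: 256919/21344

256919/21344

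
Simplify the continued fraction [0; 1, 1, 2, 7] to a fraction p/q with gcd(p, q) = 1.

a_0 = 0: 0/1
a_1 = 1: 1/1
a_2 = 1: 1/2
a_3 = 2: 3/5
a_4 = 7: 22/37

22/37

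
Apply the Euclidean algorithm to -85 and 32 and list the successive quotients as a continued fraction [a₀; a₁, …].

Run the Euclidean algorithm, recording each quotient:
-85 ÷ 32 → quotient -3, remainder 11
32 ÷ 11 → quotient 2, remainder 10
11 ÷ 10 → quotient 1, remainder 1
10 ÷ 1 → quotient 10, remainder 0

[-3; 2, 1, 10]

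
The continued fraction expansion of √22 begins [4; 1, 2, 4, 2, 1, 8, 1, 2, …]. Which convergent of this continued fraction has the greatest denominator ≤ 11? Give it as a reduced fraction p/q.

List convergents until the denominator exceeds the bound:
a_0 = 4: 4/1  (≤ bound)
a_1 = 1: 5/1  (≤ bound)
a_2 = 2: 14/3  (≤ bound)
a_3 = 4: 61/13  (> 11, stop)

14/3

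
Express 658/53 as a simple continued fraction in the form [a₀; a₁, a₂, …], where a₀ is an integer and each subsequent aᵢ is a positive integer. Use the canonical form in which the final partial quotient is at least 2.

[12; 2, 2, 2, 4]

Apply division with remainder until the remainder is 0:
658 = 12·53 + 22, so a_0 = 12
53 = 2·22 + 9, so a_1 = 2
22 = 2·9 + 4, so a_2 = 2
9 = 2·4 + 1, so a_3 = 2
4 = 4·1 + 0, so a_4 = 4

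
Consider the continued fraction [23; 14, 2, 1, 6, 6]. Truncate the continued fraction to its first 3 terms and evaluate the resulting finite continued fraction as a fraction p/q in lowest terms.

a_0 = 23: 23/1
a_1 = 14: 323/14
a_2 = 2: 669/29

669/29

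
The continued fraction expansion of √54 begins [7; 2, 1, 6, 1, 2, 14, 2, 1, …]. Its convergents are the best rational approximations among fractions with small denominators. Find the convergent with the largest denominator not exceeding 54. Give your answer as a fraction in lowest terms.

a_0 = 7: 7/1  (≤ bound)
a_1 = 2: 15/2  (≤ bound)
a_2 = 1: 22/3  (≤ bound)
a_3 = 6: 147/20  (≤ bound)
a_4 = 1: 169/23  (≤ bound)
a_5 = 2: 485/66  (> 54, stop)

169/23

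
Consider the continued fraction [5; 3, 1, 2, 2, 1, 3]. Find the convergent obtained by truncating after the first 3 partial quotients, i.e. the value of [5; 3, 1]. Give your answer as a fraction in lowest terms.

Start with 1.
3 + 1/(1/1) = 3 + 1/1 = 4/1
5 + 1/(4/1) = 5 + 1/4 = 21/4

21/4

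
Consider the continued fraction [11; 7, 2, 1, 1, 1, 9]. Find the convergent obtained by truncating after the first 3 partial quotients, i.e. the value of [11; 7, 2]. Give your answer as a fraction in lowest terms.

Start with 2.
7 + 1/(2/1) = 7 + 1/2 = 15/2
11 + 1/(15/2) = 11 + 2/15 = 167/15

167/15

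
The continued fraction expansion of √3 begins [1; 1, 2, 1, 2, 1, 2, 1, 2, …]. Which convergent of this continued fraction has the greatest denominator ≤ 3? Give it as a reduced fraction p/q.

5/3

a_0 = 1: 1/1  (≤ bound)
a_1 = 1: 2/1  (≤ bound)
a_2 = 2: 5/3  (≤ bound)
a_3 = 1: 7/4  (> 3, stop)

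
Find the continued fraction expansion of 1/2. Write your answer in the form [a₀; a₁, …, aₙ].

Apply division with remainder until the remainder is 0:
⌊1/2⌋ = 0, remainder 1
⌊2/1⌋ = 2, remainder 0

[0; 2]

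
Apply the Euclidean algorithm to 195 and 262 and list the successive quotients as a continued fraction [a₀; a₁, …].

[0; 1, 2, 1, 10, 6]

⌊195/262⌋ = 0, remainder 195
⌊262/195⌋ = 1, remainder 67
⌊195/67⌋ = 2, remainder 61
⌊67/61⌋ = 1, remainder 6
⌊61/6⌋ = 10, remainder 1
⌊6/1⌋ = 6, remainder 0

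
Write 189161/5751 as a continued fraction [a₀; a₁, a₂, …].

[32; 1, 8, 4, 15, 3, 3]

Repeatedly divide and take the remainder:
189161 = 32·5751 + 5129, so a_0 = 32
5751 = 1·5129 + 622, so a_1 = 1
5129 = 8·622 + 153, so a_2 = 8
622 = 4·153 + 10, so a_3 = 4
153 = 15·10 + 3, so a_4 = 15
10 = 3·3 + 1, so a_5 = 3
3 = 3·1 + 0, so a_6 = 3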